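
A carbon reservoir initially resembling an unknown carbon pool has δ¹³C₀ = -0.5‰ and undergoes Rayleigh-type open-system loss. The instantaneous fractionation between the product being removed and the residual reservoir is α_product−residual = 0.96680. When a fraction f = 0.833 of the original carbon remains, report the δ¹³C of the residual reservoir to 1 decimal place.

Rayleigh residual: δ_res = (δ₀ + 1000)·f^(α−1) − 1000
α − 1 = -0.03320
f^(α−1) = 0.833^(-0.03320) = 1.006085
δ_res = (-0.5 + 1000) × 1.006085 − 1000 = 1005.582 − 1000 = 5.58‰

5.6‰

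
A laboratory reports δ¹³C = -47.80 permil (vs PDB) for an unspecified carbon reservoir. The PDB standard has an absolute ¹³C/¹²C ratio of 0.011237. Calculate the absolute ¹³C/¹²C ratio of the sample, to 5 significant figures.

0.010700

R_sample = R_standard × (δ¹³C/1000 + 1)
R_sample = 0.011237 × (-47.80/1000 + 1) = 0.011237 × 0.952200
R_sample = 0.0106999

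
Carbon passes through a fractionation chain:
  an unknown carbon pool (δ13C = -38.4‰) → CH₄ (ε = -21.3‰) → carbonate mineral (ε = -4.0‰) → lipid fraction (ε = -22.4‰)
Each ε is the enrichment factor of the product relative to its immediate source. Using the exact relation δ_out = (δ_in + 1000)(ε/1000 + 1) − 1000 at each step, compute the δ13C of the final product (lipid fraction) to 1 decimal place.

-83.6‰

step 1: δ = (-38.40 + 1000)·(-21.3/1000 + 1) − 1000 = -58.88‰
step 2: δ = (-58.88 + 1000)·(-4.0/1000 + 1) − 1000 = -62.65‰
step 3: δ = (-62.65 + 1000)·(-22.4/1000 + 1) − 1000 = -83.64‰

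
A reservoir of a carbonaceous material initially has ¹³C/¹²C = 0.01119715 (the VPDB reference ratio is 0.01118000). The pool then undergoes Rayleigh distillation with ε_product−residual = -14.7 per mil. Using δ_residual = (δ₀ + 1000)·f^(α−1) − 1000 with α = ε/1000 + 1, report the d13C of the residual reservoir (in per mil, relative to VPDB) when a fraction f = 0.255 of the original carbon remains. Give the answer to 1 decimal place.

21.9 per mil

δ₀ = (0.01119715/0.01118000 − 1)×1000 = (1.001534 − 1)×1000 = 1.534 per mil
α − 1 = ε/1000 = -0.0147
f^(α−1) = 0.255^(-0.0147) = 1.020291
δ_res = (1.534 + 1000) × 1.020291 − 1000 = 1021.856 − 1000 = 21.86 per mil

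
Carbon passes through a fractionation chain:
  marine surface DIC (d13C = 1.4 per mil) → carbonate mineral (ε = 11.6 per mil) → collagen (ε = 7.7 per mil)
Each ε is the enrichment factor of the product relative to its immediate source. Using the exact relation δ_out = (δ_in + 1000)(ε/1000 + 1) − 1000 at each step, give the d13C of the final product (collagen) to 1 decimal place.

step 1: δ = (1.40 + 1000)·(11.6/1000 + 1) − 1000 = 13.02 per mil
step 2: δ = (13.02 + 1000)·(7.7/1000 + 1) − 1000 = 20.82 per mil

20.8 per mil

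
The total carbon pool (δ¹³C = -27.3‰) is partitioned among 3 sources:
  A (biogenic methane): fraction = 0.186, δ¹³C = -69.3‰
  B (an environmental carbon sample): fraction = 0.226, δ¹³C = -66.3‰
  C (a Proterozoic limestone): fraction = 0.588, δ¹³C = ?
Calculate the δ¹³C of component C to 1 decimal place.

1.0‰

Isotope mass balance: δ_bulk = Σ fᵢ·δᵢ.
-27.3 = 0.186×(-69.3) + 0.226×(-66.3) + 0.588×δ_C
0.588·δ_C = -27.3 − (-27.874) = 0.574
δ_C = 0.574 / 0.588 = 0.98‰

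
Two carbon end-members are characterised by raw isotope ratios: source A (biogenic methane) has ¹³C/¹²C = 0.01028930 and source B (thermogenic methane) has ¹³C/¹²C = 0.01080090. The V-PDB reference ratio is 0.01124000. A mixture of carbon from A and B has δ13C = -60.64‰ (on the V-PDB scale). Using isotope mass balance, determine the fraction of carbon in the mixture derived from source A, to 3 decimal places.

δ_A = (0.01028930/0.01124000 − 1)×1000 = (0.915418 − 1)×1000 = -84.582‰
δ_B = (0.01080090/0.01124000 − 1)×1000 = (0.960934 − 1)×1000 = -39.066‰
f_A = (δ_mix − δ_B)/(δ_A − δ_B) = (-60.64 − (-39.066))/(-84.582 − (-39.066))
f_A = -21.574 / -45.516 = 0.4740

0.474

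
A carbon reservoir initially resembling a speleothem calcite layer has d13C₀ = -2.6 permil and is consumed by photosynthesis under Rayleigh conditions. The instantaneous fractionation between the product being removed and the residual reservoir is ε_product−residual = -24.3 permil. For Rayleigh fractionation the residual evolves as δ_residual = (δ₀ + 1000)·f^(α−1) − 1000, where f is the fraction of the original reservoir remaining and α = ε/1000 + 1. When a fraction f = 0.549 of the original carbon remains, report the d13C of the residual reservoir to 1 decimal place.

Rayleigh residual: δ_res = (δ₀ + 1000)·f^(α−1) − 1000
α = ε/1000 + 1 = 0.97570, so α − 1 = -0.02430
f^(α−1) = 0.549^(-0.02430) = 1.014678
δ_res = (-2.6 + 1000) × 1.014678 − 1000 = 1012.040 − 1000 = 12.04 permil

12.0 permil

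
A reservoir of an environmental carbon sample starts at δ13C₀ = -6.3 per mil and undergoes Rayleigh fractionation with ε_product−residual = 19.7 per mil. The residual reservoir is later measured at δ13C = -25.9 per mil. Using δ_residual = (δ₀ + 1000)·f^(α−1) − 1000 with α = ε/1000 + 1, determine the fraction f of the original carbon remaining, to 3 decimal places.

α − 1 = ε/1000 = 0.0197
(δ_res + 1000)/(δ₀ + 1000) = (-25.9 + 1000)/(-6.3 + 1000) = 974.1/993.7 = 0.980276
f = 0.980276^(1/0.0197) = exp(ln(0.980276)/0.0197) = exp(-0.01992/0.0197)
f = exp(-1.0112) = 0.3638

0.364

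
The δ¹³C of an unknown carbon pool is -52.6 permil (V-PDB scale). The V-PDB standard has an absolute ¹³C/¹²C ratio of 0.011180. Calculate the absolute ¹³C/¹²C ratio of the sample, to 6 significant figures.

0.0105919

R_sample = R_standard × (δ¹³C/1000 + 1)
R_sample = 0.011180 × (-52.6/1000 + 1) = 0.011180 × 0.947400
R_sample = 0.0105919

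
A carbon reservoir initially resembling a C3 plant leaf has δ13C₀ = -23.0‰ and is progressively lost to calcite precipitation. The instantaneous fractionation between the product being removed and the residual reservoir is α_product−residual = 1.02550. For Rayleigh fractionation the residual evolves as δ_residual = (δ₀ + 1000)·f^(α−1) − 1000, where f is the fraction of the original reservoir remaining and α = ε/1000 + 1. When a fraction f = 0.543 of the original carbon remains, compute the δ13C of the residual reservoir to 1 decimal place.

-38.1‰

Rayleigh residual: δ_res = (δ₀ + 1000)·f^(α−1) − 1000
α − 1 = 0.02550
f^(α−1) = 0.543^(0.02550) = 0.984549
δ_res = (-23.0 + 1000) × 0.984549 − 1000 = 961.905 − 1000 = -38.10‰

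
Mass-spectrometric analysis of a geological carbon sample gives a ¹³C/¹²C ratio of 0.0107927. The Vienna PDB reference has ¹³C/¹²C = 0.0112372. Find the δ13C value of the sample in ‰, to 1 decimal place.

-39.6‰

δ13C = (R_sample / R_standard − 1) × 1000
R_sample / R_standard = 0.0107927 / 0.0112372 = 0.960444
δ13C = (0.960444 − 1) × 1000 = -39.56‰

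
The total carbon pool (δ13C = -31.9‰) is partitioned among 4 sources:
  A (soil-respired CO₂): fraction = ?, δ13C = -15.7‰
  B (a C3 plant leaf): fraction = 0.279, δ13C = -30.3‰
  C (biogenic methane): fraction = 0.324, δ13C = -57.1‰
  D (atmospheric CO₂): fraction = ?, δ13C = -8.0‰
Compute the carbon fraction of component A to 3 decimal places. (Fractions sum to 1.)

0.230

Let f_A and f_D be the unknown fractions; fractions sum to 1 so f_A + f_D = 0.397.
Mass balance: Σ fᵢ·δᵢ = δ_bulk ⇒ f_A·(-15.7) + f_D·(-8.0) = -31.9 − (-26.954) = -4.946
Substitute f_D = 0.397 − f_A:
f_A·(-15.7 − -8.0) = -4.946 − 0.397×(-8.0) = -1.770
f_A = -1.770 / -7.7 = 0.2299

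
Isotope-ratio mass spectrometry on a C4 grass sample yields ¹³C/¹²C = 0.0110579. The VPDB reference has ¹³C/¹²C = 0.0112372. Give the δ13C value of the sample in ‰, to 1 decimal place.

-16.0‰

δ13C = (R_sample / R_standard − 1) × 1000
R_sample / R_standard = 0.0110579 / 0.0112372 = 0.984044
δ13C = (0.984044 − 1) × 1000 = -15.96‰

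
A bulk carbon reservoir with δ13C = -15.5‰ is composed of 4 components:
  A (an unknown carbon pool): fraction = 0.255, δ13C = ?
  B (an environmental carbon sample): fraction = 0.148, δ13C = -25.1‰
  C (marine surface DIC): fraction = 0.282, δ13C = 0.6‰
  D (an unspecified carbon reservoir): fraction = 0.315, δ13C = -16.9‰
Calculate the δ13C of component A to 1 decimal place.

-26.0‰

Isotope mass balance: δ_bulk = Σ fᵢ·δᵢ.
-15.5 = 0.255×δ_A + 0.148×(-25.1) + 0.282×(0.6) + 0.315×(-16.9)
0.255·δ_A = -15.5 − (-8.869) = -6.631
δ_A = -6.631 / 0.255 = -26.00‰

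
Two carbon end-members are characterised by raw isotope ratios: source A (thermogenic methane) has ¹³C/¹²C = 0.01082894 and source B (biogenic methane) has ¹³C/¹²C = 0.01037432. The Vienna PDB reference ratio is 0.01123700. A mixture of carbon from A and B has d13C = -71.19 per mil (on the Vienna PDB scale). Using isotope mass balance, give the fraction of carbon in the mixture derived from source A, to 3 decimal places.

δ_A = (0.01082894/0.01123700 − 1)×1000 = (0.963686 − 1)×1000 = -36.314 per mil
δ_B = (0.01037432/0.01123700 − 1)×1000 = (0.923229 − 1)×1000 = -76.771 per mil
f_A = (δ_mix − δ_B)/(δ_A − δ_B) = (-71.19 − (-76.771))/(-36.314 − (-76.771))
f_A = 5.581 / 40.457 = 0.1380

0.138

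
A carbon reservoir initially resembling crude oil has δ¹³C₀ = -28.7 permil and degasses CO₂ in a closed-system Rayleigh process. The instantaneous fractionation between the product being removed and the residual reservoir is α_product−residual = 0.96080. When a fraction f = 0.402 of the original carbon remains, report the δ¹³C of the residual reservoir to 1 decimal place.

Rayleigh residual: δ_res = (δ₀ + 1000)·f^(α−1) − 1000
α − 1 = -0.03920
f^(α−1) = 0.402^(-0.03920) = 1.036369
δ_res = (-28.7 + 1000) × 1.036369 − 1000 = 1006.625 − 1000 = 6.63 permil

6.6 permil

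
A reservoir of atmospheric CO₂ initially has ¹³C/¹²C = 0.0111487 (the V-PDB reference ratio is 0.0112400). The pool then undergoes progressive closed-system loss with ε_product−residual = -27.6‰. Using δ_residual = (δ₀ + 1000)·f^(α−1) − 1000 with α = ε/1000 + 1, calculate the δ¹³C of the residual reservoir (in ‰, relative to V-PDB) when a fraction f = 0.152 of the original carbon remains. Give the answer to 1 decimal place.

δ₀ = (0.0111487/0.0112400 − 1)×1000 = (0.991877 − 1)×1000 = -8.123‰
α − 1 = ε/1000 = -0.0276
f^(α−1) = 0.152^(-0.0276) = 1.053370
δ_res = (-8.123 + 1000) × 1.053370 − 1000 = 1044.814 − 1000 = 44.81‰

44.8‰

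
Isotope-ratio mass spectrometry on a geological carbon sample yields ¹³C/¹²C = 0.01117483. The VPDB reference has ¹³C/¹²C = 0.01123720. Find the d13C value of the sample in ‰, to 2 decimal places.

-5.55‰

d13C = (R_sample / R_standard − 1) × 1000
R_sample / R_standard = 0.01117483 / 0.01123720 = 0.994450
d13C = (0.994450 − 1) × 1000 = -5.550‰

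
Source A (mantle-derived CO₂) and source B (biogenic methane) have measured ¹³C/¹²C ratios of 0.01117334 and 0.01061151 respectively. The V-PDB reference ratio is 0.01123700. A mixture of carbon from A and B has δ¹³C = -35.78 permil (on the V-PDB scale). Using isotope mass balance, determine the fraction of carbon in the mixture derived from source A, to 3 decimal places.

δ_A = (0.01117334/0.01123700 − 1)×1000 = (0.994335 − 1)×1000 = -5.665 permil
δ_B = (0.01061151/0.01123700 − 1)×1000 = (0.944337 − 1)×1000 = -55.663 permil
f_A = (δ_mix − δ_B)/(δ_A − δ_B) = (-35.78 − (-55.663))/(-5.665 − (-55.663))
f_A = 19.883 / 49.998 = 0.3977

0.398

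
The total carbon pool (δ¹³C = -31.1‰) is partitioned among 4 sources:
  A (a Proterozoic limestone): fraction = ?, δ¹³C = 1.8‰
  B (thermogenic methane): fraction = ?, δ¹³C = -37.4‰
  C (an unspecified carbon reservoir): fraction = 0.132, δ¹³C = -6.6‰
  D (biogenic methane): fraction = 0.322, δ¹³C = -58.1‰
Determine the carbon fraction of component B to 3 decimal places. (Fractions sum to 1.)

0.319

Let f_B and f_A be the unknown fractions; fractions sum to 1 so f_B + f_A = 0.546.
Mass balance: Σ fᵢ·δᵢ = δ_bulk ⇒ f_B·(-37.4) + f_A·(1.8) = -31.1 − (-19.579) = -11.521
Substitute f_A = 0.546 − f_B:
f_B·(-37.4 − 1.8) = -11.521 − 0.546×(1.8) = -12.503
f_B = -12.503 / -39.2 = 0.3190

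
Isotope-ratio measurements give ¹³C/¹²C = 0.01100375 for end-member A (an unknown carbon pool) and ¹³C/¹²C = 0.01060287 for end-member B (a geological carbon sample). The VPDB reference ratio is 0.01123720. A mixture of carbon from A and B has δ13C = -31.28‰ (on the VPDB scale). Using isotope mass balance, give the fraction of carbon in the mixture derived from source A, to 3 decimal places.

δ_A = (0.01100375/0.01123720 − 1)×1000 = (0.979225 − 1)×1000 = -20.775‰
δ_B = (0.01060287/0.01123720 − 1)×1000 = (0.943551 − 1)×1000 = -56.449‰
f_A = (δ_mix − δ_B)/(δ_A − δ_B) = (-31.28 − (-56.449))/(-20.775 − (-56.449))
f_A = 25.169 / 35.674 = 0.7055

0.706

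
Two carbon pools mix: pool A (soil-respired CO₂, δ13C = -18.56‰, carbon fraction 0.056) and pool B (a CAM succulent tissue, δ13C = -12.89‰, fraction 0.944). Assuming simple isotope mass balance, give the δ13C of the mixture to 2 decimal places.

δ_mix = f_A·δ_A + f_B·δ_B
δ_mix = 0.056 × (-18.56) + 0.944 × (-12.89)
δ_mix = -1.039 + -12.168 = -13.208‰

-13.21‰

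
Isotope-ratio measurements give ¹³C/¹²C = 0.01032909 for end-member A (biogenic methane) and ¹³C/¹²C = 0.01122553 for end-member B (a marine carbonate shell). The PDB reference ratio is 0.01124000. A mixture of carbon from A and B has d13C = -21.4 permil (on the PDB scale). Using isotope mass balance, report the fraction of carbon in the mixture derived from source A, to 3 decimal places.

δ_A = (0.01032909/0.01124000 − 1)×1000 = (0.918958 − 1)×1000 = -81.042 permil
δ_B = (0.01122553/0.01124000 − 1)×1000 = (0.998713 − 1)×1000 = -1.287 permil
f_A = (δ_mix − δ_B)/(δ_A − δ_B) = (-21.4 − (-1.287))/(-81.042 − (-1.287))
f_A = -20.113 / -79.754 = 0.2522

0.252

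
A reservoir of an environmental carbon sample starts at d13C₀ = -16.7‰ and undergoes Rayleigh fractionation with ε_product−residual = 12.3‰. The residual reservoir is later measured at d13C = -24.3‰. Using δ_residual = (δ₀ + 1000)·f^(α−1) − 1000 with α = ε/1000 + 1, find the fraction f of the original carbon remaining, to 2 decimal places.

α − 1 = ε/1000 = 0.0123
(δ_res + 1000)/(δ₀ + 1000) = (-24.3 + 1000)/(-16.7 + 1000) = 975.7/983.3 = 0.992271
f = 0.992271^(1/0.0123) = exp(ln(0.992271)/0.0123) = exp(-0.00776/0.0123)
f = exp(-0.6308) = 0.5322

0.53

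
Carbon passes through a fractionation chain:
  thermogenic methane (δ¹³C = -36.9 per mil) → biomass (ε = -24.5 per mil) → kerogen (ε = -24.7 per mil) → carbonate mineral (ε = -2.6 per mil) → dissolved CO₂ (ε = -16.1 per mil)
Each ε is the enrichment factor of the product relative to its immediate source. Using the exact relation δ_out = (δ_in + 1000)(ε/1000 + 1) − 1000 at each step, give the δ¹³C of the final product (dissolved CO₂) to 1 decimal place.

-100.8 per mil

step 1: δ = (-36.90 + 1000)·(-24.5/1000 + 1) − 1000 = -60.50 per mil
step 2: δ = (-60.50 + 1000)·(-24.7/1000 + 1) − 1000 = -83.70 per mil
step 3: δ = (-83.70 + 1000)·(-2.6/1000 + 1) − 1000 = -86.08 per mil
step 4: δ = (-86.08 + 1000)·(-16.1/1000 + 1) − 1000 = -100.80 per mil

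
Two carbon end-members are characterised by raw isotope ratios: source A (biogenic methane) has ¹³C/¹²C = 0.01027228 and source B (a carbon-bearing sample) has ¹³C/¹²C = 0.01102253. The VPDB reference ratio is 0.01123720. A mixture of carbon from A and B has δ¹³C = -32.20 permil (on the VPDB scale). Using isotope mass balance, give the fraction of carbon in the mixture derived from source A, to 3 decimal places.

0.196

δ_A = (0.01027228/0.01123720 − 1)×1000 = (0.914132 − 1)×1000 = -85.868 permil
δ_B = (0.01102253/0.01123720 − 1)×1000 = (0.980896 − 1)×1000 = -19.104 permil
f_A = (δ_mix − δ_B)/(δ_A − δ_B) = (-32.20 − (-19.104))/(-85.868 − (-19.104))
f_A = -13.096 / -66.765 = 0.1962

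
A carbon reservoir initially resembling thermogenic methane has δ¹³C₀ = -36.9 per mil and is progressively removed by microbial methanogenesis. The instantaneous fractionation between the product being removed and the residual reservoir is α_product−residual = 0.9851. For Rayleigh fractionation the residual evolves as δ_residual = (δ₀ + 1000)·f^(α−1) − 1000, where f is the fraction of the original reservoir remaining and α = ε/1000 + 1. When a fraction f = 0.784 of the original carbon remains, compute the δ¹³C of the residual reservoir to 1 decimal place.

Rayleigh residual: δ_res = (δ₀ + 1000)·f^(α−1) − 1000
α − 1 = -0.01490
f^(α−1) = 0.784^(-0.01490) = 1.003632
δ_res = (-36.9 + 1000) × 1.003632 − 1000 = 966.598 − 1000 = -33.40 per mil

-33.4 per mil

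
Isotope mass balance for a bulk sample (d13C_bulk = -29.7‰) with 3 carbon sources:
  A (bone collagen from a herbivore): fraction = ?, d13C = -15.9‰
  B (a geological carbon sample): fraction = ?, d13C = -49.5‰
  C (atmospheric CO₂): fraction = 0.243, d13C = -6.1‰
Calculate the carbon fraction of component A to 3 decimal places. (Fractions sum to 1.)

Let f_A and f_B be the unknown fractions; fractions sum to 1 so f_A + f_B = 0.757.
Mass balance: Σ fᵢ·δᵢ = δ_bulk ⇒ f_A·(-15.9) + f_B·(-49.5) = -29.7 − (-1.482) = -28.218
Substitute f_B = 0.757 − f_A:
f_A·(-15.9 − -49.5) = -28.218 − 0.757×(-49.5) = 9.254
f_A = 9.254 / 33.6 = 0.2754

0.275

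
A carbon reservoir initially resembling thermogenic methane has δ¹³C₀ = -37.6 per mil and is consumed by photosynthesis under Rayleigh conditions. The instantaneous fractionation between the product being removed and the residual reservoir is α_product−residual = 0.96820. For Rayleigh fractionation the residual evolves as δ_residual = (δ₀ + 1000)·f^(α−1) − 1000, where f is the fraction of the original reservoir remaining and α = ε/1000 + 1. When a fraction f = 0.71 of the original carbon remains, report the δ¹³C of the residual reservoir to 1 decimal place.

Rayleigh residual: δ_res = (δ₀ + 1000)·f^(α−1) − 1000
α − 1 = -0.03180
f^(α−1) = 0.71^(-0.03180) = 1.010951
δ_res = (-37.6 + 1000) × 1.010951 − 1000 = 972.939 − 1000 = -27.06 per mil

-27.1 per mil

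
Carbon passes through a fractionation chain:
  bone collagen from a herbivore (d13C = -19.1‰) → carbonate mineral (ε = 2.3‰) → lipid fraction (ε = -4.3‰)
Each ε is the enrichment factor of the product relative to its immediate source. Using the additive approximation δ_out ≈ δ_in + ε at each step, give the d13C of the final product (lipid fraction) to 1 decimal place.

-21.1‰

step 1: δ ≈ -19.1 + (2.3) = -16.8‰
step 2: δ ≈ -16.8 + (-4.3) = -21.1‰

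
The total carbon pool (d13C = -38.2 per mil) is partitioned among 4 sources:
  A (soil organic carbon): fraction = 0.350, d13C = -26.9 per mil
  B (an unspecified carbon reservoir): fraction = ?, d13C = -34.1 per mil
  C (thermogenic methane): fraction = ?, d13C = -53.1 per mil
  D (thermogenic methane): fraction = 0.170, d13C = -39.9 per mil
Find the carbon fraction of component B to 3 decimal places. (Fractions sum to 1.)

0.183

Let f_B and f_C be the unknown fractions; fractions sum to 1 so f_B + f_C = 0.480.
Mass balance: Σ fᵢ·δᵢ = δ_bulk ⇒ f_B·(-34.1) + f_C·(-53.1) = -38.2 − (-16.198) = -22.002
Substitute f_C = 0.480 − f_B:
f_B·(-34.1 − -53.1) = -22.002 − 0.480×(-53.1) = 3.486
f_B = 3.486 / 19.0 = 0.1835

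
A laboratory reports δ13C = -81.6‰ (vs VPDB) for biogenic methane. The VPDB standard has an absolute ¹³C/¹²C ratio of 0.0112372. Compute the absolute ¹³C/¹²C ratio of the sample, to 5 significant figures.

R_sample = R_standard × (δ13C/1000 + 1)
R_sample = 0.0112372 × (-81.6/1000 + 1) = 0.0112372 × 0.918400
R_sample = 0.0103202

0.010320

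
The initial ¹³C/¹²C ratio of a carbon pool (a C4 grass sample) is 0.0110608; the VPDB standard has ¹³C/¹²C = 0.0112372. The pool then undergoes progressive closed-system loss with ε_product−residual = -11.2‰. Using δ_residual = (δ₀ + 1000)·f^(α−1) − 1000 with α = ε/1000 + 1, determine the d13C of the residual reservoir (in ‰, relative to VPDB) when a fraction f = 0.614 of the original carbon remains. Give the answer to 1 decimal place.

-10.3‰

δ₀ = (0.0110608/0.0112372 − 1)×1000 = (0.984302 − 1)×1000 = -15.698‰
α − 1 = ε/1000 = -0.0112
f^(α−1) = 0.614^(-0.0112) = 1.005478
δ_res = (-15.698 + 1000) × 1.005478 − 1000 = 989.694 − 1000 = -10.31‰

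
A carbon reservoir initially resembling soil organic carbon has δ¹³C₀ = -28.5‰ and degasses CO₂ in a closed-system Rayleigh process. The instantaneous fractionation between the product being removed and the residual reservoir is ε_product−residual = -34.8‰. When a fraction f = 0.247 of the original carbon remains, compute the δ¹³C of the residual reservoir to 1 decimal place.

19.9‰

Rayleigh residual: δ_res = (δ₀ + 1000)·f^(α−1) − 1000
α = ε/1000 + 1 = 0.96520, so α − 1 = -0.03480
f^(α−1) = 0.247^(-0.03480) = 1.049867
δ_res = (-28.5 + 1000) × 1.049867 − 1000 = 1019.945 − 1000 = 19.95‰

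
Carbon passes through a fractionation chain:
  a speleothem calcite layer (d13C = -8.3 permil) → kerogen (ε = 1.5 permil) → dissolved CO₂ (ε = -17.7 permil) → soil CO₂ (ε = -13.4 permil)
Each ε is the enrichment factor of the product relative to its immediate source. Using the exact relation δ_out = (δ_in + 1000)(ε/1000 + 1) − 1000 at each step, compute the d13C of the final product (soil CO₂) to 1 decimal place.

step 1: δ = (-8.30 + 1000)·(1.5/1000 + 1) − 1000 = -6.81 permil
step 2: δ = (-6.81 + 1000)·(-17.7/1000 + 1) − 1000 = -24.39 permil
step 3: δ = (-24.39 + 1000)·(-13.4/1000 + 1) − 1000 = -37.47 permil

-37.5 permil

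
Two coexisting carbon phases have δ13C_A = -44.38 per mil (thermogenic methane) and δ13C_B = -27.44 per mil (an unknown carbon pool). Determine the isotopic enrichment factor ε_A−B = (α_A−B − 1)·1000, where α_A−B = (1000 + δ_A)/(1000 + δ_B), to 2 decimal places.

-17.42 per mil

α_A−B = (1000 + -44.38) / (1000 + -27.44) = 955.62 / 972.56 = 0.982582
ε_A−B = (0.982582 − 1) × 1000 = -17.418 per mil
(The approximation ε ≈ δ_A − δ_B would give -16.94 per mil.)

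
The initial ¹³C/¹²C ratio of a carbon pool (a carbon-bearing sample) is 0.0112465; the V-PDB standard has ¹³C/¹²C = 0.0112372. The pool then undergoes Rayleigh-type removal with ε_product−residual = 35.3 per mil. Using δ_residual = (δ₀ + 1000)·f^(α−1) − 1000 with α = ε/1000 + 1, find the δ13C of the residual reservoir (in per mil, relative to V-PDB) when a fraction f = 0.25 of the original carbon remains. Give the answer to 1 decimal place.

δ₀ = (0.0112465/0.0112372 − 1)×1000 = (1.000828 − 1)×1000 = 0.828 per mil
α − 1 = ε/1000 = 0.0353
f^(α−1) = 0.25^(0.0353) = 0.952242
δ_res = (0.828 + 1000) × 0.952242 − 1000 = 953.030 − 1000 = -46.97 per mil

-47.0 per mil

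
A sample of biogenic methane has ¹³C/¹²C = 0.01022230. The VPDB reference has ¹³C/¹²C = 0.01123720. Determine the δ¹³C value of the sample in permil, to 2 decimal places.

-90.32 permil

δ¹³C = (R_sample / R_standard − 1) × 1000
R_sample / R_standard = 0.01022230 / 0.01123720 = 0.909684
δ¹³C = (0.909684 − 1) × 1000 = -90.316 permil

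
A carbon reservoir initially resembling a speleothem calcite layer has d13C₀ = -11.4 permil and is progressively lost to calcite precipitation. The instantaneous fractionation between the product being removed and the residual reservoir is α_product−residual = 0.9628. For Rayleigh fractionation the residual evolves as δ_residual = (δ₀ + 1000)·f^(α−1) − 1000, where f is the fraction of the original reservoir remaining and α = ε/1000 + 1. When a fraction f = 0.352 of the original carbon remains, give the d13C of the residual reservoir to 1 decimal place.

Rayleigh residual: δ_res = (δ₀ + 1000)·f^(α−1) − 1000
α − 1 = -0.03720
f^(α−1) = 0.352^(-0.03720) = 1.039606
δ_res = (-11.4 + 1000) × 1.039606 − 1000 = 1027.754 − 1000 = 27.75 permil

27.8 permil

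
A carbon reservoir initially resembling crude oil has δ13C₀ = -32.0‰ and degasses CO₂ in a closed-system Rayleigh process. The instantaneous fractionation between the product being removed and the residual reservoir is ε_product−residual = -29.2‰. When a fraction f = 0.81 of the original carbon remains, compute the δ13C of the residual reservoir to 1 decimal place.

-26.0‰

Rayleigh residual: δ_res = (δ₀ + 1000)·f^(α−1) − 1000
α = ε/1000 + 1 = 0.97080, so α − 1 = -0.02920
f^(α−1) = 0.81^(-0.02920) = 1.006172
δ_res = (-32.0 + 1000) × 1.006172 − 1000 = 973.975 − 1000 = -26.03‰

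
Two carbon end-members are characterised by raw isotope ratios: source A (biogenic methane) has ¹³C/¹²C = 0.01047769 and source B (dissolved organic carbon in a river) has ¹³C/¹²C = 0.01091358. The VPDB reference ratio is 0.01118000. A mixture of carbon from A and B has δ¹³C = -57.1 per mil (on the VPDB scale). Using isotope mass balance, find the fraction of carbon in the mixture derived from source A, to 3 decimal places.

0.853

δ_A = (0.01047769/0.01118000 − 1)×1000 = (0.937182 − 1)×1000 = -62.818 per mil
δ_B = (0.01091358/0.01118000 − 1)×1000 = (0.976170 − 1)×1000 = -23.830 per mil
f_A = (δ_mix − δ_B)/(δ_A − δ_B) = (-57.1 − (-23.830))/(-62.818 − (-23.830))
f_A = -33.270 / -38.988 = 0.8533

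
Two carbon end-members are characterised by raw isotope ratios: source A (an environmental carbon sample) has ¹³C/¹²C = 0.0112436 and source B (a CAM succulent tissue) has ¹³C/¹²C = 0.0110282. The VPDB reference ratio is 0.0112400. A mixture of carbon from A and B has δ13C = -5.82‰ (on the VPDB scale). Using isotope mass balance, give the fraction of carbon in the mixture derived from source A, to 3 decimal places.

0.680

δ_A = (0.0112436/0.0112400 − 1)×1000 = (1.000320 − 1)×1000 = 0.320‰
δ_B = (0.0110282/0.0112400 − 1)×1000 = (0.981157 − 1)×1000 = -18.843‰
f_A = (δ_mix − δ_B)/(δ_A − δ_B) = (-5.82 − (-18.843))/(0.320 − (-18.843))
f_A = 13.023 / 19.164 = 0.6796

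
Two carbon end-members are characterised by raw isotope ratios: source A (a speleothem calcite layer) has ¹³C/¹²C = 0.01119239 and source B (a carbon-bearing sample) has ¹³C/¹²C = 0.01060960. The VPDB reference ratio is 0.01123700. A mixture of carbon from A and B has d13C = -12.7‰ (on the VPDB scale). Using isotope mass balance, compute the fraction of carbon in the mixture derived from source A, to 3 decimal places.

0.832

δ_A = (0.01119239/0.01123700 − 1)×1000 = (0.996030 − 1)×1000 = -3.970‰
δ_B = (0.01060960/0.01123700 − 1)×1000 = (0.944167 − 1)×1000 = -55.833‰
f_A = (δ_mix − δ_B)/(δ_A − δ_B) = (-12.7 − (-55.833))/(-3.970 − (-55.833))
f_A = 43.133 / 51.863 = 0.8317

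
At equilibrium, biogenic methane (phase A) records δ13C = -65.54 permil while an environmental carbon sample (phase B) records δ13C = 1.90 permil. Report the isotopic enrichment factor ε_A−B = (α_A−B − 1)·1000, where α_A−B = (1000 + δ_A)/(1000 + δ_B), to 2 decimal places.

-67.31 permil

α_A−B = (1000 + -65.54) / (1000 + 1.90) = 934.46 / 1001.90 = 0.932688
ε_A−B = (0.932688 − 1) × 1000 = -67.312 permil
(The approximation ε ≈ δ_A − δ_B would give -67.44 permil.)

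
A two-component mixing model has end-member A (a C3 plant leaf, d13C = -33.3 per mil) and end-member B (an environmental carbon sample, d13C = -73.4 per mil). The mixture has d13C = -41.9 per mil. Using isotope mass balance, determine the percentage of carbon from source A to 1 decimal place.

78.6%

δ_mix = f_A·δ_A + (1 − f_A)·δ_B  ⇒  f_A = (δ_mix − δ_B)/(δ_A − δ_B)
f_A = (-41.9 − (-73.4)) / (-33.3 − (-73.4))
f_A = 31.5 / 40.1 = 0.7855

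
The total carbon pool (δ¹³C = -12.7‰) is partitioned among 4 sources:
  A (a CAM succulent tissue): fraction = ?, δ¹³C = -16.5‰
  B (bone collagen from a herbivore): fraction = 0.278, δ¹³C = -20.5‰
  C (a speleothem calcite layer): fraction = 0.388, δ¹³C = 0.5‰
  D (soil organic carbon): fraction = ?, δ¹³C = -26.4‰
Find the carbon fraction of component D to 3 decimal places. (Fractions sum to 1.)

0.170

Let f_D and f_A be the unknown fractions; fractions sum to 1 so f_D + f_A = 0.334.
Mass balance: Σ fᵢ·δᵢ = δ_bulk ⇒ f_D·(-26.4) + f_A·(-16.5) = -12.7 − (-5.505) = -7.195
Substitute f_A = 0.334 − f_D:
f_D·(-26.4 − -16.5) = -7.195 − 0.334×(-16.5) = -1.684
f_D = -1.684 / -9.9 = 0.1701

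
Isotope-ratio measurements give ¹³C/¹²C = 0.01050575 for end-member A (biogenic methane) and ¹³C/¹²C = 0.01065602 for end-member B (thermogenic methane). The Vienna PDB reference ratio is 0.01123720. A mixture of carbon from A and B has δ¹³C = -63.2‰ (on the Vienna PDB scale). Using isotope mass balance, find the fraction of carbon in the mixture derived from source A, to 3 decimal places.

0.859

δ_A = (0.01050575/0.01123720 − 1)×1000 = (0.934908 − 1)×1000 = -65.092‰
δ_B = (0.01065602/0.01123720 − 1)×1000 = (0.948281 − 1)×1000 = -51.719‰
f_A = (δ_mix − δ_B)/(δ_A − δ_B) = (-63.2 − (-51.719))/(-65.092 − (-51.719))
f_A = -11.481 / -13.373 = 0.8585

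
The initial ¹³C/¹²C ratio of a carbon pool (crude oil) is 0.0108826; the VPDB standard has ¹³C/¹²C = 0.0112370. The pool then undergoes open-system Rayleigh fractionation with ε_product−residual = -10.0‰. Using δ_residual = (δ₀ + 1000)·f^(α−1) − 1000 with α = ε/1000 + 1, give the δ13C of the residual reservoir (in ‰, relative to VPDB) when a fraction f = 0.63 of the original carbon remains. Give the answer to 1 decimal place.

-27.1‰

δ₀ = (0.0108826/0.0112370 − 1)×1000 = (0.968461 − 1)×1000 = -31.539‰
α − 1 = ε/1000 = -0.0100
f^(α−1) = 0.63^(-0.0100) = 1.004631
δ_res = (-31.539 + 1000) × 1.004631 − 1000 = 972.946 − 1000 = -27.05‰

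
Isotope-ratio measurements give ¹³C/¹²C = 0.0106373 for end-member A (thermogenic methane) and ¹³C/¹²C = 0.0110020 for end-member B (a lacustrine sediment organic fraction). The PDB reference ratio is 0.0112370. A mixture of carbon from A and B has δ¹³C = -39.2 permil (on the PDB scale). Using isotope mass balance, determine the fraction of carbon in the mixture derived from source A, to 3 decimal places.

0.563

δ_A = (0.0106373/0.0112370 − 1)×1000 = (0.946632 − 1)×1000 = -53.368 permil
δ_B = (0.0110020/0.0112370 − 1)×1000 = (0.979087 − 1)×1000 = -20.913 permil
f_A = (δ_mix − δ_B)/(δ_A − δ_B) = (-39.2 − (-20.913))/(-53.368 − (-20.913))
f_A = -18.287 / -32.455 = 0.5635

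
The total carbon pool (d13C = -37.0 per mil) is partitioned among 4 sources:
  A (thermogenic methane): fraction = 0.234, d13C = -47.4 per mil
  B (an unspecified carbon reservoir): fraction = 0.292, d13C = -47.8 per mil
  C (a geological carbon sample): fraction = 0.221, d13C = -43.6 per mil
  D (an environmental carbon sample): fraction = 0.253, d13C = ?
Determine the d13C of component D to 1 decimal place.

-9.2 per mil

Isotope mass balance: δ_bulk = Σ fᵢ·δᵢ.
-37.0 = 0.234×(-47.4) + 0.292×(-47.8) + 0.221×(-43.6) + 0.253×δ_D
0.253·δ_D = -37.0 − (-34.685) = -2.315
δ_D = -2.315 / 0.253 = -9.15 per mil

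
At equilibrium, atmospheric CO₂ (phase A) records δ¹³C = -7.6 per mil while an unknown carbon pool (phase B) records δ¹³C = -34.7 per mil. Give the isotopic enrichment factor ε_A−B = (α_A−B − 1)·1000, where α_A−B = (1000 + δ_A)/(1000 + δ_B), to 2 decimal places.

α_A−B = (1000 + -7.6) / (1000 + -34.7) = 992.4 / 965.3 = 1.028074
ε_A−B = (1.028074 − 1) × 1000 = 28.074 per mil
(The approximation ε ≈ δ_A − δ_B would give 27.1 per mil.)

28.07 per mil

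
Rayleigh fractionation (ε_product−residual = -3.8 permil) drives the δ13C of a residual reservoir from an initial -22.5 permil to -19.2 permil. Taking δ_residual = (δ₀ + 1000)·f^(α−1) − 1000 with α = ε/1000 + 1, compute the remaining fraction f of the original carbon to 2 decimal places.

α − 1 = ε/1000 = -0.0038
(δ_res + 1000)/(δ₀ + 1000) = (-19.2 + 1000)/(-22.5 + 1000) = 980.8/977.5 = 1.003376
f = 1.003376^(1/-0.0038) = exp(ln(1.003376)/-0.0038) = exp(0.00337/-0.0038)
f = exp(-0.8869) = 0.4119

0.41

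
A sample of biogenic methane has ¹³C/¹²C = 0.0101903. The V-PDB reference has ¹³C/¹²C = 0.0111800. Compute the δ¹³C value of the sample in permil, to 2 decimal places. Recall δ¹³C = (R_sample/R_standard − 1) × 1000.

-88.52 permil

δ¹³C = (R_sample / R_standard − 1) × 1000
R_sample / R_standard = 0.0101903 / 0.0111800 = 0.911476
δ¹³C = (0.911476 − 1) × 1000 = -88.524 permil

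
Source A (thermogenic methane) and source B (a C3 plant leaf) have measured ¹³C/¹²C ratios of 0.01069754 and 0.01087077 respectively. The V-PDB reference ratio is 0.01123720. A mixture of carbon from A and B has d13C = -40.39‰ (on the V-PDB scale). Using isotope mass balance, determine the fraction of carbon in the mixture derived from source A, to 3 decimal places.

0.505

δ_A = (0.01069754/0.01123720 − 1)×1000 = (0.951976 − 1)×1000 = -48.024‰
δ_B = (0.01087077/0.01123720 − 1)×1000 = (0.967391 − 1)×1000 = -32.609‰
f_A = (δ_mix − δ_B)/(δ_A − δ_B) = (-40.39 − (-32.609))/(-48.024 − (-32.609))
f_A = -7.781 / -15.416 = 0.5048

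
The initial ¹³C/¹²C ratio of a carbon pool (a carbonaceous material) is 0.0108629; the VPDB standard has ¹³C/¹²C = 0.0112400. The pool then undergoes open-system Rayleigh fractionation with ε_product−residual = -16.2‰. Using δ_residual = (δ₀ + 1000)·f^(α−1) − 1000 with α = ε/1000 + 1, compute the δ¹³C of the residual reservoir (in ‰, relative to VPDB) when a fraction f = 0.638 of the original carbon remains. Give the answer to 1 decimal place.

-26.5‰

δ₀ = (0.0108629/0.0112400 − 1)×1000 = (0.966450 − 1)×1000 = -33.550‰
α − 1 = ε/1000 = -0.0162
f^(α−1) = 0.638^(-0.0162) = 1.007307
δ_res = (-33.550 + 1000) × 1.007307 − 1000 = 973.512 − 1000 = -26.49‰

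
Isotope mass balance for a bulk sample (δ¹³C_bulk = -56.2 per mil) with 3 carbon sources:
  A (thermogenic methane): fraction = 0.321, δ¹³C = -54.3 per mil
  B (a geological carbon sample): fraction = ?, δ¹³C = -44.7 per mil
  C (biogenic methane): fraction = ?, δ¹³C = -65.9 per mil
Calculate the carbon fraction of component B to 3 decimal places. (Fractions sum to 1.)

0.282

Let f_B and f_C be the unknown fractions; fractions sum to 1 so f_B + f_C = 0.679.
Mass balance: Σ fᵢ·δᵢ = δ_bulk ⇒ f_B·(-44.7) + f_C·(-65.9) = -56.2 − (-17.430) = -38.770
Substitute f_C = 0.679 − f_B:
f_B·(-44.7 − -65.9) = -38.770 − 0.679×(-65.9) = 5.976
f_B = 5.976 / 21.2 = 0.2819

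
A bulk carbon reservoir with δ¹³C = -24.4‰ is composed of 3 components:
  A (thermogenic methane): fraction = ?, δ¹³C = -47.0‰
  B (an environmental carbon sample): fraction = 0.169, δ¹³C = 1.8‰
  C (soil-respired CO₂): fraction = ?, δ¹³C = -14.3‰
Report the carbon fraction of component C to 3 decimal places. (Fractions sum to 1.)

0.439

Let f_C and f_A be the unknown fractions; fractions sum to 1 so f_C + f_A = 0.831.
Mass balance: Σ fᵢ·δᵢ = δ_bulk ⇒ f_C·(-14.3) + f_A·(-47.0) = -24.4 − (0.304) = -24.704
Substitute f_A = 0.831 − f_C:
f_C·(-14.3 − -47.0) = -24.704 − 0.831×(-47.0) = 14.353
f_C = 14.353 / 32.7 = 0.4389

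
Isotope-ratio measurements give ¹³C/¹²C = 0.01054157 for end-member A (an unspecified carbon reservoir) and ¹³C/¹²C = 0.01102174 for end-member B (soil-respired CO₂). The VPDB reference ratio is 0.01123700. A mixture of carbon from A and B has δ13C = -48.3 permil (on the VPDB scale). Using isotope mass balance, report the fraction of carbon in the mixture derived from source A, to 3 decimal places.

δ_A = (0.01054157/0.01123700 − 1)×1000 = (0.938112 − 1)×1000 = -61.888 permil
δ_B = (0.01102174/0.01123700 − 1)×1000 = (0.980844 − 1)×1000 = -19.156 permil
f_A = (δ_mix − δ_B)/(δ_A − δ_B) = (-48.3 − (-19.156))/(-61.888 − (-19.156))
f_A = -29.144 / -42.731 = 0.6820

0.682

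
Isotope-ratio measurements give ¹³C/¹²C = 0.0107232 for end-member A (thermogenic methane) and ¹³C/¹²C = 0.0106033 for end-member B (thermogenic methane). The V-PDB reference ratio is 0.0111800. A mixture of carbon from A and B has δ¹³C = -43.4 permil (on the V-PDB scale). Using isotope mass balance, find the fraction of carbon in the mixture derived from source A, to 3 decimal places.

0.763

δ_A = (0.0107232/0.0111800 − 1)×1000 = (0.959141 − 1)×1000 = -40.859 permil
δ_B = (0.0106033/0.0111800 − 1)×1000 = (0.948417 − 1)×1000 = -51.583 permil
f_A = (δ_mix − δ_B)/(δ_A − δ_B) = (-43.4 − (-51.583))/(-40.859 − (-51.583))
f_A = 8.183 / 10.725 = 0.7630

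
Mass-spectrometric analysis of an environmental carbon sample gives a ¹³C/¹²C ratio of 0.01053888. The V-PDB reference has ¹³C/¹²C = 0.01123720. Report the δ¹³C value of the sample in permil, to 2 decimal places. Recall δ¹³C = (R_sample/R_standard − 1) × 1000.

-62.14 permil

δ¹³C = (R_sample / R_standard − 1) × 1000
R_sample / R_standard = 0.01053888 / 0.01123720 = 0.937856
δ¹³C = (0.937856 − 1) × 1000 = -62.144 permil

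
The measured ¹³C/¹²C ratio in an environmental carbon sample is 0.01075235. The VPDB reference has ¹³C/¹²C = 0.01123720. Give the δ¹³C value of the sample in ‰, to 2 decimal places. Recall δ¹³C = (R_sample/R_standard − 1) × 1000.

δ¹³C = (R_sample / R_standard − 1) × 1000
R_sample / R_standard = 0.01075235 / 0.01123720 = 0.956853
δ¹³C = (0.956853 − 1) × 1000 = -43.147‰

-43.15‰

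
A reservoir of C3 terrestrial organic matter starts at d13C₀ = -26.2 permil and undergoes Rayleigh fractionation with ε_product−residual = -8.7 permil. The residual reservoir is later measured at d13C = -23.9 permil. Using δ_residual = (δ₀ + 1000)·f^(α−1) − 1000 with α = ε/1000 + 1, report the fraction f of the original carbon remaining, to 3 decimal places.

α − 1 = ε/1000 = -0.0087
(δ_res + 1000)/(δ₀ + 1000) = (-23.9 + 1000)/(-26.2 + 1000) = 976.1/973.8 = 1.002362
f = 1.002362^(1/-0.0087) = exp(ln(1.002362)/-0.0087) = exp(0.00236/-0.0087)
f = exp(-0.2712) = 0.7625

0.762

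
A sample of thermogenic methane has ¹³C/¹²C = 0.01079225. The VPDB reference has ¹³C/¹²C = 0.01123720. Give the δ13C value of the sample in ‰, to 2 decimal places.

-39.60‰

δ13C = (R_sample / R_standard − 1) × 1000
R_sample / R_standard = 0.01079225 / 0.01123720 = 0.960404
δ13C = (0.960404 − 1) × 1000 = -39.596‰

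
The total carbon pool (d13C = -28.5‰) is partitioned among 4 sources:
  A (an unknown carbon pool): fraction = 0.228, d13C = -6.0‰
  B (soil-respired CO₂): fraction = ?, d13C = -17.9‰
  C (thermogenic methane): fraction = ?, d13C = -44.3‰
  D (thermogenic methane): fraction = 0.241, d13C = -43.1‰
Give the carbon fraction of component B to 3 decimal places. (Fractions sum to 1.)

0.257

Let f_B and f_C be the unknown fractions; fractions sum to 1 so f_B + f_C = 0.531.
Mass balance: Σ fᵢ·δᵢ = δ_bulk ⇒ f_B·(-17.9) + f_C·(-44.3) = -28.5 − (-11.755) = -16.745
Substitute f_C = 0.531 − f_B:
f_B·(-17.9 − -44.3) = -16.745 − 0.531×(-44.3) = 6.778
f_B = 6.778 / 26.4 = 0.2568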